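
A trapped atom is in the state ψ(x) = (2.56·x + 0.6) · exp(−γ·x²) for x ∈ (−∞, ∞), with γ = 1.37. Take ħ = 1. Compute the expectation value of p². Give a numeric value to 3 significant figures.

3.48

p² ψ = −ħ² d²ψ/dx²; ⟨p²⟩ = −ħ² ∫ ψ*·ψ'' dx / ∫|ψ|² dx.
Expand each integrand as polynomial × e^(−2γx²) and use ∫x^(2j)·e^(−2γx²) dx = (2j−1)!!/(4γ)^j · √(π/(2γ)), odd powers → 0; here √(π/(2γ)) = 1.0708. Differentiate with the product rule, d/dx e^(−γx²) = −2γx·e^(−γx²).
State is unnormalized: ∫|ψ|² dx = 1.6660, and ∫ψ*·(−ħ² ψ'') dx = 5.7912, so ⟨p²⟩ = 5.7912 / 1.6660.
⟨p²⟩ = 3.4760.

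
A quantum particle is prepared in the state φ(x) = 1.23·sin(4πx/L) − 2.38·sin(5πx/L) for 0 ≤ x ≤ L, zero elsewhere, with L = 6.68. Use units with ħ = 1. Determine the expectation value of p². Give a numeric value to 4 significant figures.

5.110

p² φ = −ħ² d²φ/dx²; ⟨p²⟩ = −ħ² ∫ φ*·φ'' dx / ∫|φ|² dx.
d²/dx² sin(jπx/L) = −(jπ/L)²·sin(jπx/L); on 0 ≤ x ≤ L, ∫sin²(jπx/L) dx = L/2 and ∫sin(jπx/L)·sin(lπx/L) dx = 0 for j ≠ l, so only diagonal terms survive in ∫|φ|² and ∫φ·φ″; ∫φ·φ′ dx = [φ²/2] between the walls = 0.
State is unnormalized: ∫|φ|² dx = 23.972, and ∫φ*·(−ħ² φ'') dx = 122.50, so ⟨p²⟩ = 122.50 / 23.972.
⟨p²⟩ = 5.1099.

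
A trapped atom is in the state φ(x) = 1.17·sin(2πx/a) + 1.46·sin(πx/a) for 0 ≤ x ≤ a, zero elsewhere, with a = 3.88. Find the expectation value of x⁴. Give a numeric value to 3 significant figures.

5.45

⟨x⁴⟩ = ∫ x⁴·|φ|² dx / ∫|φ|² dx (integrals over the domain).
On 0 ≤ x ≤ a (j ≠ l): ∫sin²(jπx/a) dx = a/2, ∫sin(jπx/a)·sin(lπx/a) dx = 0; diagonal moments ∫x·sin²(jπx/a) dx = a²/4, ∫x²·sin²(jπx/a) dx = a³·(1/6 − 1/(4j²π²)); cross terms ∫x·sin(jπx/a)·sin(lπx/a) dx = 0 for j + l even and −4jla²/(π²(j² − l²)²) for j + l odd, ∫x²·sin(jπx/a)·sin(lπx/a) dx = (−1)^(j+l)·4jla³/(π²(j² − l²)²); higher powers the same way via product-to-sum and parts.
State is unnormalized: ∫|φ|² dx = 6.7910, and ∫φ*·x⁴·φ dx = 37.010, so ⟨x⁴⟩ = 37.010 / 6.7910.
⟨x⁴⟩ = 5.4498.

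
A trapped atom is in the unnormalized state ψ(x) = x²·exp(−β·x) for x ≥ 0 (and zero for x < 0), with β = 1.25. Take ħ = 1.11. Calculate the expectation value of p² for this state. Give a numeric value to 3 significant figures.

p² ψ = −ħ² d²ψ/dx²; ⟨p²⟩ = −ħ² ∫ ψ*·ψ'' dx / ∫|ψ|² dx.
Differentiate x²·exp(−β·x) with the product rule; every integrand then reduces to terms xʲ·e^(−2βx) on [0, ∞), with ∫₀^∞ xʲ·e^(−2βx) dx = j!/(2β)^(j+1).
State is unnormalized: ∫|ψ|² dx = 0.24576, and ∫ψ*·(−ħ² ψ'') dx = 0.15771, so ⟨p²⟩ = 0.15771 / 0.24576.
⟨p²⟩ = 0.64172.

0.642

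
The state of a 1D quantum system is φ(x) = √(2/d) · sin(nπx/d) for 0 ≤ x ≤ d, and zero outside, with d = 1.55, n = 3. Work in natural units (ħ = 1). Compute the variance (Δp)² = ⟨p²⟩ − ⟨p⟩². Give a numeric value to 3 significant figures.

Compute ⟨p⟩ and ⟨p²⟩ separately; (Δp)² = ⟨p²⟩ − ⟨p⟩².
d/dx sin(nπx/d) = (nπ/d)·cos(nπx/d) and d²/dx² sin(nπx/d) = −(nπ/d)²·sin(nπx/d); on 0 ≤ x ≤ d, ∫sin²(nπx/d) dx = d/2 and ∫sin(nπx/d)·cos(nπx/d) dx = 0.
⟨p⟩ = 0.0000 and ⟨p²⟩ = 36.973.
(Δp)² = 36.973 − (0.0000)² = 36.973.

37.0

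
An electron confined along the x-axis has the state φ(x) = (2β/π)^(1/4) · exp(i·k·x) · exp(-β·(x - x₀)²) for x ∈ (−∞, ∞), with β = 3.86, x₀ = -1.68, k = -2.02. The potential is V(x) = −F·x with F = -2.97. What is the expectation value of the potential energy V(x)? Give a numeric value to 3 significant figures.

-4.99

⟨V⟩ = ∫ V(x)·|φ|² dx.
Gaussian moments (u = x − x₀): ∫u^(2j)·e^(−2βu²) du = (2j−1)!!/(4β)^j · √(π/(2β)), odd powers integrate to 0; here √(π/(2β)) = 0.63792.
⟨V⟩ = -4.9896.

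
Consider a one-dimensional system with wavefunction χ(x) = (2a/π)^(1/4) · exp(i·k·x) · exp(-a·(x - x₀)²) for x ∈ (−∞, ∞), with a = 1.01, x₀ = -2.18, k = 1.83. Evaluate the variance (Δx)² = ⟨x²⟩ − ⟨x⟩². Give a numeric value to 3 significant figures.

0.248

Compute ⟨x⟩ and ⟨x²⟩ separately, then (Δx)² = ⟨x²⟩ − ⟨x⟩².
Gaussian moments (u = x − x₀): ∫u^(2j)·e^(−2au²) du = (2j−1)!!/(4a)^j · √(π/(2a)), odd powers integrate to 0; here √(π/(2a)) = 1.2471.
⟨x⟩ = -2.1800 and ⟨x²⟩ = 4.9999.
(Δx)² = 4.9999 − (-2.1800)² = 0.24752.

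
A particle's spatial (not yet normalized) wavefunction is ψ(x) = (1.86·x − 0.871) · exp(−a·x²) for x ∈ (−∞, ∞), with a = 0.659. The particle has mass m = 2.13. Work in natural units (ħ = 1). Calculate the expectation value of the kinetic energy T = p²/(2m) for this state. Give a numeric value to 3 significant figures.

T = −(ħ²/2m) d²/dx², so ⟨T⟩ = −(ħ²/2m) ∫ ψ*·ψ'' dx / ∫|ψ|² dx; with m = 2.13.
Expand each integrand as polynomial × e^(−2ax²) and use ∫x^(2j)·e^(−2ax²) dx = (2j−1)!!/(4a)^j · √(π/(2a)), odd powers → 0; here √(π/(2a)) = 1.5439. Differentiate with the product rule, d/dx e^(−ax²) = −2ax·e^(−ax²).
State is unnormalized: ∫|ψ|² dx = 3.1975, and ∫ψ*·(−ħ²/2m · ψ'') dx = 1.1215, so ⟨T⟩ = 1.1215 / 3.1975.
⟨T⟩ = 0.35075.

0.351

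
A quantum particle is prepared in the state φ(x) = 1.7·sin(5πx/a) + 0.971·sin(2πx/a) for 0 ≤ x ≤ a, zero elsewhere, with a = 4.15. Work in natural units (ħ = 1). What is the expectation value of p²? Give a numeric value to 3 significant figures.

11.4

p² φ = −ħ² d²φ/dx²; ⟨p²⟩ = −ħ² ∫ φ*·φ'' dx / ∫|φ|² dx.
d²/dx² sin(jπx/a) = −(jπ/a)²·sin(jπx/a); on 0 ≤ x ≤ a, ∫sin²(jπx/a) dx = a/2 and ∫sin(jπx/a)·sin(lπx/a) dx = 0 for j ≠ l, so only diagonal terms survive in ∫|φ|² and ∫φ·φ″; ∫φ·φ′ dx = [φ²/2] between the walls = 0.
State is unnormalized: ∫|φ|² dx = 7.9531, and ∫φ*·(−ħ² φ'') dx = 90.398, so ⟨p²⟩ = 90.398 / 7.9531.
⟨p²⟩ = 11.366.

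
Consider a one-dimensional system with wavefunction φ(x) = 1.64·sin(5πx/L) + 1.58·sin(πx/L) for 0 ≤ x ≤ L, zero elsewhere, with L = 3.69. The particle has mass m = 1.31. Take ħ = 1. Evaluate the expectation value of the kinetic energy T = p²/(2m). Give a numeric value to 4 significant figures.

T = −(ħ²/2m) d²/dx², so ⟨T⟩ = −(ħ²/2m) ∫ φ*·φ'' dx / ∫|φ|² dx; with m = 1.31.
d²/dx² sin(jπx/L) = −(jπ/L)²·sin(jπx/L); on 0 ≤ x ≤ L, ∫sin²(jπx/L) dx = L/2 and ∫sin(jπx/L)·sin(lπx/L) dx = 0 for j ≠ l, so only diagonal terms survive in ∫|φ|² and ∫φ·φ″; ∫φ·φ′ dx = [φ²/2] between the walls = 0.
State is unnormalized: ∫|φ|² dx = 9.5682, and ∫φ*·(−ħ²/2m · φ'') dx = 35.596, so ⟨T⟩ = 35.596 / 9.5682.
⟨T⟩ = 3.7203.

3.720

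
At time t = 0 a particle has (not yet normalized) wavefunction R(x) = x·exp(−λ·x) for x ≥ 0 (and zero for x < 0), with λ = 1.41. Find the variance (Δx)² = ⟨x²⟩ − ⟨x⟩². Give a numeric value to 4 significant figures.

0.3772

Compute ⟨x⟩ and ⟨x²⟩ separately, then (Δx)² = ⟨x²⟩ − ⟨x⟩².
Every integrand reduces to terms xʲ·e^(−2λx) on [0, ∞); use ∫₀^∞ xʲ·e^(−2λx) dx = j!/(2λ)^(j+1).
Normalization: ∫|R|² dx = 0.089183.
⟨x⟩ = 1.0638 and ⟨x²⟩ = 1.5090.
(Δx)² = 1.5090 − (1.0638)² = 0.37724.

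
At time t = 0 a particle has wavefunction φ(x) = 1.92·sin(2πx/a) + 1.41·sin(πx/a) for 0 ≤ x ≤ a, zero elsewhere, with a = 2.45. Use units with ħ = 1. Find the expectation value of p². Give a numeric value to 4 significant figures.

p² φ = −ħ² d²φ/dx²; ⟨p²⟩ = −ħ² ∫ φ*·φ'' dx / ∫|φ|² dx.
d²/dx² sin(jπx/a) = −(jπ/a)²·sin(jπx/a); on 0 ≤ x ≤ a, ∫sin²(jπx/a) dx = a/2 and ∫sin(jπx/a)·sin(lπx/a) dx = 0 for j ≠ l, so only diagonal terms survive in ∫|φ|² and ∫φ·φ″; ∫φ·φ′ dx = [φ²/2] between the walls = 0.
State is unnormalized: ∫|φ|² dx = 6.9513, and ∫φ*·(−ħ² φ'') dx = 33.705, so ⟨p²⟩ = 33.705 / 6.9513.
⟨p²⟩ = 4.8488.

4.849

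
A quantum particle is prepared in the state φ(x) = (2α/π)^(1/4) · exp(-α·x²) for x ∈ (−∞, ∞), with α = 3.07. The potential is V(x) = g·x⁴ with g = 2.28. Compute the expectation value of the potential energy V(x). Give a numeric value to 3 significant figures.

0.0454

⟨V⟩ = ∫ V(x)·|φ|² dx.
Gaussian moments: ∫x^(2j)·e^(−2αx²) dx = (2j−1)!!/(4α)^j · √(π/(2α)), odd powers integrate to 0; here √(π/(2α)) = 0.71530.
⟨V⟩ = 0.045359.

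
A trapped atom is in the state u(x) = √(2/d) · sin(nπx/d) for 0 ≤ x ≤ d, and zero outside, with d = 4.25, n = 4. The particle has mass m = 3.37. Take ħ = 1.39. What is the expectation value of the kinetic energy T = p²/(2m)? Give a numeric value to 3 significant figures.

2.51

T = −(ħ²/2m) d²/dx², so ⟨T⟩ = −(ħ²/2m) ∫ u*·u'' dx; with m = 3.37.
d/dx sin(nπx/d) = (nπ/d)·cos(nπx/d) and d²/dx² sin(nπx/d) = −(nπ/d)²·sin(nπx/d); on 0 ≤ x ≤ d, ∫sin²(nπx/d) dx = d/2 and ∫sin(nπx/d)·cos(nπx/d) dx = 0.
⟨T⟩ = 2.5062.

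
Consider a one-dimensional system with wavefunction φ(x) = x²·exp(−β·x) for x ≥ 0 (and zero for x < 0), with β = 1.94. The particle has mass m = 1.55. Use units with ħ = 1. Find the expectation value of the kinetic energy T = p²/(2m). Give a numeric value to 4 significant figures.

T = −(ħ²/2m) d²/dx², so ⟨T⟩ = −(ħ²/2m) ∫ φ*·φ'' dx / ∫|φ|² dx; with m = 1.55.
Differentiate x²·exp(−β·x) with the product rule; every integrand then reduces to terms xʲ·e^(−2βx) on [0, ∞), with ∫₀^∞ xʲ·e^(−2βx) dx = j!/(2β)^(j+1).
State is unnormalized: ∫|φ|² dx = 0.027293, and ∫φ*·(−ħ²/2m · φ'') dx = 0.011045, so ⟨T⟩ = 0.011045 / 0.027293.
⟨T⟩ = 0.40469.

0.4047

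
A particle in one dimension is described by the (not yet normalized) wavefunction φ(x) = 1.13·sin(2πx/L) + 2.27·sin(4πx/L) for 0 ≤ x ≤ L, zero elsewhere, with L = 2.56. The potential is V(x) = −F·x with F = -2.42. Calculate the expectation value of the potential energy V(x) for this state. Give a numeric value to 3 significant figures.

⟨V⟩ = ∫ V(x)·|φ|² dx / ∫|φ|² dx.
On 0 ≤ x ≤ L (j ≠ l): ∫sin²(jπx/L) dx = L/2, ∫sin(jπx/L)·sin(lπx/L) dx = 0; diagonal moments ∫x·sin²(jπx/L) dx = L²/4, ∫x²·sin²(jπx/L) dx = L³·(1/6 − 1/(4j²π²)); cross terms ∫x·sin(jπx/L)·sin(lπx/L) dx = 0 for j + l even and −4jlL²/(π²(j² − l²)²) for j + l odd, ∫x²·sin(jπx/L)·sin(lπx/L) dx = (−1)^(j+l)·4jlL³/(π²(j² − l²)²); higher powers the same way via product-to-sum and parts.
State is unnormalized: ∫|φ|² dx = 8.2301, and ∫φ*·V(x)·φ dx = 25.494, so ⟨V⟩ = 25.494 / 8.2301.
⟨V⟩ = 3.0976.

3.10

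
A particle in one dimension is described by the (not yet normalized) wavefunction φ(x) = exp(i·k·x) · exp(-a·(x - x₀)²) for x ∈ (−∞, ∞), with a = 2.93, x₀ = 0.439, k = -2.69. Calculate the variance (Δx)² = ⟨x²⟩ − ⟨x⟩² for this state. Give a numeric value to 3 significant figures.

0.0853

Compute ⟨x⟩ and ⟨x²⟩ separately, then (Δx)² = ⟨x²⟩ − ⟨x⟩².
Gaussian moments (u = x − x₀): ∫u^(2j)·e^(−2au²) du = (2j−1)!!/(4a)^j · √(π/(2a)), odd powers integrate to 0; here √(π/(2a)) = 0.73219.
Normalization: ∫|φ|² dx = 0.73219.
⟨x⟩ = 0.43900 and ⟨x²⟩ = 0.27805.
(Δx)² = 0.27805 − (0.43900)² = 0.085324.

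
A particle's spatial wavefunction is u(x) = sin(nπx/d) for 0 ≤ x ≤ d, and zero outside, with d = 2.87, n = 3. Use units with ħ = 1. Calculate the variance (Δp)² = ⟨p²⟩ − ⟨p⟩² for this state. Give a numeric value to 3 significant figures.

Compute ⟨p⟩ and ⟨p²⟩ separately; (Δp)² = ⟨p²⟩ − ⟨p⟩².
d/dx sin(nπx/d) = (nπ/d)·cos(nπx/d) and d²/dx² sin(nπx/d) = −(nπ/d)²·sin(nπx/d); on 0 ≤ x ≤ d, ∫sin²(nπx/d) dx = d/2 and ∫sin(nπx/d)·cos(nπx/d) dx = 0.
Normalization: ∫|u|² dx = 1.4350.
⟨p⟩ = 0.0000 and ⟨p²⟩ = 10.784.
(Δp)² = 10.784 − (0.0000)² = 10.784.

10.8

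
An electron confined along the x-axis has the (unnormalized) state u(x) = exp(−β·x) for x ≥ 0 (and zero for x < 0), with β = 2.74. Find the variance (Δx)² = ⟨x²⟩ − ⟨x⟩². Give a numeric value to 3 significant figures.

0.0333

Compute ⟨x⟩ and ⟨x²⟩ separately, then (Δx)² = ⟨x²⟩ − ⟨x⟩².
Every integrand reduces to terms xʲ·e^(−2βx) on [0, ∞); use ∫₀^∞ xʲ·e^(−2βx) dx = j!/(2β)^(j+1).
Normalization: ∫|u|² dx = 0.18248.
⟨x⟩ = 0.18248 and ⟨x²⟩ = 0.066599.
(Δx)² = 0.066599 − (0.18248)² = 0.033300.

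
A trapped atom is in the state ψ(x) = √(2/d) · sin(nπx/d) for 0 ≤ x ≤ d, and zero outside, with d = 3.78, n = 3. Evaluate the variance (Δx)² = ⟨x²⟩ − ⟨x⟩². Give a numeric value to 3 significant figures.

Compute ⟨x⟩ and ⟨x²⟩ separately, then (Δx)² = ⟨x²⟩ − ⟨x⟩².
With sin²θ = (1 − cos2θ)/2 on 0 ≤ x ≤ d: ∫sin²(nπx/d) dx = d/2, ∫x·sin²(nπx/d) dx = d²/4, ∫x²·sin²(nπx/d) dx = d³·(1/6 − 1/(4n²π²)); higher powers xᵏ the same way, integrating xᵏ·cos(2nπx/d) by parts.
⟨x⟩ = 1.8900 and ⟨x²⟩ = 4.6824.
(Δx)² = 4.6824 − (1.8900)² = 1.1103.

1.11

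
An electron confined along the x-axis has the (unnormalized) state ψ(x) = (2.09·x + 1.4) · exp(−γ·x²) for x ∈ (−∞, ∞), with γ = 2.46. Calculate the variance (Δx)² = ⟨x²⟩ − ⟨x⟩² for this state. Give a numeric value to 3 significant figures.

0.0780

Compute ⟨x⟩ and ⟨x²⟩ separately, then (Δx)² = ⟨x²⟩ − ⟨x⟩².
Expand each integrand as polynomial × e^(−2γx²) and use ∫x^(2j)·e^(−2γx²) dx = (2j−1)!!/(4γ)^j · √(π/(2γ)), odd powers → 0; here √(π/(2γ)) = 0.79908.
Normalization: ∫|ψ|² dx = 1.9209.
⟨x⟩ = 0.24739 and ⟨x²⟩ = 0.13916.
(Δx)² = 0.13916 − (0.24739)² = 0.077955.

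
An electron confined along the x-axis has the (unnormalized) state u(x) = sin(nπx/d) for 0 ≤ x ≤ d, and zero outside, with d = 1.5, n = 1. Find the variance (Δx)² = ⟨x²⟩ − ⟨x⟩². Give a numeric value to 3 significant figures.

Compute ⟨x⟩ and ⟨x²⟩ separately, then (Δx)² = ⟨x²⟩ − ⟨x⟩².
With sin²θ = (1 − cos2θ)/2 on 0 ≤ x ≤ d: ∫sin²(nπx/d) dx = d/2, ∫x·sin²(nπx/d) dx = d²/4, ∫x²·sin²(nπx/d) dx = d³·(1/6 − 1/(4n²π²)); higher powers xᵏ the same way, integrating xᵏ·cos(2nπx/d) by parts.
Normalization: ∫|u|² dx = 0.75000.
⟨x⟩ = 0.75000 and ⟨x²⟩ = 0.63601.
(Δx)² = 0.63601 − (0.75000)² = 0.073514.

0.0735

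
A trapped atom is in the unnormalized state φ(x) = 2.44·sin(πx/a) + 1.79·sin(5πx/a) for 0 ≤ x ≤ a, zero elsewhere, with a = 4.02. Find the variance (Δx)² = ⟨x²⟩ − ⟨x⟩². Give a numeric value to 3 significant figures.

Compute ⟨x⟩ and ⟨x²⟩ separately, then (Δx)² = ⟨x²⟩ − ⟨x⟩².
On 0 ≤ x ≤ a (j ≠ l): ∫sin²(jπx/a) dx = a/2, ∫sin(jπx/a)·sin(lπx/a) dx = 0; diagonal moments ∫x·sin²(jπx/a) dx = a²/4, ∫x²·sin²(jπx/a) dx = a³·(1/6 − 1/(4j²π²)); cross terms ∫x·sin(jπx/a)·sin(lπx/a) dx = 0 for j + l even and −4jla²/(π²(j² − l²)²) for j + l odd, ∫x²·sin(jπx/a)·sin(lπx/a) dx = (−1)^(j+l)·4jla³/(π²(j² − l²)²); higher powers the same way via product-to-sum and parts.
Normalization: ∫|φ|² dx = 18.407.
⟨x⟩ = 2.0100 and ⟨x²⟩ = 4.9516.
(Δx)² = 4.9516 − (2.0100)² = 0.91145.

0.911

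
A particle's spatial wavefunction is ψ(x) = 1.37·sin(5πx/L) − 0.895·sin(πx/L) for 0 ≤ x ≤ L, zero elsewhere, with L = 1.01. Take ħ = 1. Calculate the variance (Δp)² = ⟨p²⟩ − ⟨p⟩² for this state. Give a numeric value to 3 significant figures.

Compute ⟨p⟩ and ⟨p²⟩ separately; (Δp)² = ⟨p²⟩ − ⟨p⟩².
d²/dx² sin(jπx/L) = −(jπ/L)²·sin(jπx/L); on 0 ≤ x ≤ L, ∫sin²(jπx/L) dx = L/2 and ∫sin(jπx/L)·sin(lπx/L) dx = 0 for j ≠ l, so only diagonal terms survive in ∫|ψ|² and ∫ψ·ψ″; ∫ψ·ψ′ dx = [ψ²/2] between the walls = 0.
Normalization: ∫|ψ|² dx = 1.3524.
⟨p⟩ = 0.0000 and ⟨p²⟩ = 172.42.
(Δp)² = 172.42 − (0.0000)² = 172.42.

172.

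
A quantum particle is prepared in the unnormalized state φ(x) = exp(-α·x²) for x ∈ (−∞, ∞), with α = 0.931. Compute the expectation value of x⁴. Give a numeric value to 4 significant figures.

⟨x⁴⟩ = ∫ x⁴·|φ|² dx / ∫|φ|² dx (integrals over the domain).
Gaussian moments: ∫x^(2j)·e^(−2αx²) dx = (2j−1)!!/(4α)^j · √(π/(2α)), odd powers integrate to 0; here √(π/(2α)) = 1.2989.
State is unnormalized: ∫|φ|² dx = 1.2989, and ∫φ*·x⁴·φ dx = 0.28099, so ⟨x⁴⟩ = 0.28099 / 1.2989.
⟨x⁴⟩ = 0.21632.

0.2163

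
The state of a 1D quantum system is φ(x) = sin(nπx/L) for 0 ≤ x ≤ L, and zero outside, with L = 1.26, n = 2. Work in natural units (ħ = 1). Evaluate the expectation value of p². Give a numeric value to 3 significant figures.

p² φ = −ħ² d²φ/dx²; ⟨p²⟩ = −ħ² ∫ φ*·φ'' dx / ∫|φ|² dx.
d/dx sin(nπx/L) = (nπ/L)·cos(nπx/L) and d²/dx² sin(nπx/L) = −(nπ/L)²·sin(nπx/L); on 0 ≤ x ≤ L, ∫sin²(nπx/L) dx = L/2 and ∫sin(nπx/L)·cos(nπx/L) dx = 0.
State is unnormalized: ∫|φ|² dx = 0.63000, and ∫φ*·(−ħ² φ'') dx = 15.666, so ⟨p²⟩ = 15.666 / 0.63000.
⟨p²⟩ = 24.867.

24.9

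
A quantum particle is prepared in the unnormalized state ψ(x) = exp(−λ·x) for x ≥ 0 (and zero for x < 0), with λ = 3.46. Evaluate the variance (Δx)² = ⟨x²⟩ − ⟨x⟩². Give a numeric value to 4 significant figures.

Compute ⟨x⟩ and ⟨x²⟩ separately, then (Δx)² = ⟨x²⟩ − ⟨x⟩².
Every integrand reduces to terms xʲ·e^(−2λx) on [0, ∞); use ∫₀^∞ xʲ·e^(−2λx) dx = j!/(2λ)^(j+1).
Normalization: ∫|ψ|² dx = 0.14451.
⟨x⟩ = 0.14451 and ⟨x²⟩ = 0.041766.
(Δx)² = 0.041766 − (0.14451)² = 0.020883.

0.02088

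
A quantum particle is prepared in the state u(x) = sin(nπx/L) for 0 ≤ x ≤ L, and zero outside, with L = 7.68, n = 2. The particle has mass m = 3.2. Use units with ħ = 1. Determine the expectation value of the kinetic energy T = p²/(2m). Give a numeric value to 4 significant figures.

0.1046

T = −(ħ²/2m) d²/dx², so ⟨T⟩ = −(ħ²/2m) ∫ u*·u'' dx / ∫|u|² dx; with m = 3.2.
d/dx sin(nπx/L) = (nπ/L)·cos(nπx/L) and d²/dx² sin(nπx/L) = −(nπ/L)²·sin(nπx/L); on 0 ≤ x ≤ L, ∫sin²(nπx/L) dx = L/2 and ∫sin(nπx/L)·cos(nπx/L) dx = 0.
State is unnormalized: ∫|u|² dx = 3.8400, and ∫u*·(−ħ²/2m · u'') dx = 0.40160, so ⟨T⟩ = 0.40160 / 3.8400.
⟨T⟩ = 0.10458.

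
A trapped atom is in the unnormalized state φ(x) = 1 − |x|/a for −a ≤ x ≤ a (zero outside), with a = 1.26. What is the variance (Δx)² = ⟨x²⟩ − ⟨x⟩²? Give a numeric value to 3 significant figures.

0.159

Compute ⟨x⟩ and ⟨x²⟩ separately, then (Δx)² = ⟨x²⟩ − ⟨x⟩².
φ is even, so ∫ over [−a, a] = 2∫₀ᵃ with φ = 1 − x/a there: ∫₀ᵃ (1 − x/a)² dx = a/3, ∫₀ᵃ x²(1 − x/a)² dx = a³/30, ∫₀ᵃ x⁴(1 − x/a)² dx = a⁵/105.
Normalization: ∫|φ|² dx = 0.84000.
⟨x⟩ = 0.0000 and ⟨x²⟩ = 0.15876.
(Δx)² = 0.15876 − (0.0000)² = 0.15876.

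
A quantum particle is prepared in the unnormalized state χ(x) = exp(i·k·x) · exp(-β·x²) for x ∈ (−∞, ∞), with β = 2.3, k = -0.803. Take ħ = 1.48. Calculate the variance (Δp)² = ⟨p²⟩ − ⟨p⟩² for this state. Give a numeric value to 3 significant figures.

Compute ⟨p⟩ and ⟨p²⟩ separately; (Δp)² = ⟨p²⟩ − ⟨p⟩².
Gaussian moments: ∫x^(2j)·e^(−2βx²) dx = (2j−1)!!/(4β)^j · √(π/(2β)), odd powers integrate to 0; here √(π/(2β)) = 0.82641. Derivatives: χ′ = (ik − 2βx)·χ, χ″ = ((ik − 2βx)² − 2β)·χ; the odd-in-x pieces drop out.
Normalization: ∫|χ|² dx = 0.82641.
⟨p⟩ = -1.1884 and ⟨p²⟩ = 6.4503.
(Δp)² = 6.4503 − (-1.1884)² = 5.0379.

5.04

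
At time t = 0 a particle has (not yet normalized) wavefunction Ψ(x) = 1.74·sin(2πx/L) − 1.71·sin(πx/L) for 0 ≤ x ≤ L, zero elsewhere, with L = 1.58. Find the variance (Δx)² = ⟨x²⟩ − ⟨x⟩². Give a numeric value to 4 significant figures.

0.04884

Compute ⟨x⟩ and ⟨x²⟩ separately, then (Δx)² = ⟨x²⟩ − ⟨x⟩².
On 0 ≤ x ≤ L (j ≠ l): ∫sin²(jπx/L) dx = L/2, ∫sin(jπx/L)·sin(lπx/L) dx = 0; diagonal moments ∫x·sin²(jπx/L) dx = L²/4, ∫x²·sin²(jπx/L) dx = L³·(1/6 − 1/(4j²π²)); cross terms ∫x·sin(jπx/L)·sin(lπx/L) dx = 0 for j + l even and −4jlL²/(π²(j² − l²)²) for j + l odd, ∫x²·sin(jπx/L)·sin(lπx/L) dx = (−1)^(j+l)·4jlL³/(π²(j² − l²)²); higher powers the same way via product-to-sum and parts.
Normalization: ∫|Ψ|² dx = 4.7018.
⟨x⟩ = 1.0746 and ⟨x²⟩ = 1.2035.
(Δx)² = 1.2035 − (1.0746)² = 0.048842.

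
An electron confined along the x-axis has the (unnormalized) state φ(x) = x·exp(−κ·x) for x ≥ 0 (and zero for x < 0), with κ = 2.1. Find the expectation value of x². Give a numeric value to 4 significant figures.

0.6803

⟨x²⟩ = ∫ x²·|φ|² dx / ∫|φ|² dx (integrals over the domain).
Every integrand reduces to terms xʲ·e^(−2κx) on [0, ∞); use ∫₀^∞ xʲ·e^(−2κx) dx = j!/(2κ)^(j+1).
State is unnormalized: ∫|φ|² dx = 0.026995, and ∫φ*·x²·φ dx = 0.018364, so ⟨x²⟩ = 0.018364 / 0.026995.
⟨x²⟩ = 0.68027.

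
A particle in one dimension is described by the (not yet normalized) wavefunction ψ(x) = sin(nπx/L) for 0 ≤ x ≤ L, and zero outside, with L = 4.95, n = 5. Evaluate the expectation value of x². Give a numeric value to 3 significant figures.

⟨x²⟩ = ∫ x²·|ψ|² dx / ∫|ψ|² dx (integrals over the domain).
With sin²θ = (1 − cos2θ)/2 on 0 ≤ x ≤ L: ∫sin²(nπx/L) dx = L/2, ∫x·sin²(nπx/L) dx = L²/4, ∫x²·sin²(nπx/L) dx = L³·(1/6 − 1/(4n²π²)); higher powers xᵏ the same way, integrating xᵏ·cos(2nπx/L) by parts.
State is unnormalized: ∫|ψ|² dx = 2.4750, and ∫ψ*·x²·ψ dx = 20.092, so ⟨x²⟩ = 20.092 / 2.4750.
⟨x²⟩ = 8.1178.

8.12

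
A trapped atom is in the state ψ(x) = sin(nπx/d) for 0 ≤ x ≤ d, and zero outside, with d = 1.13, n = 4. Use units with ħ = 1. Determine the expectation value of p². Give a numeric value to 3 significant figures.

124.

p² ψ = −ħ² d²ψ/dx²; ⟨p²⟩ = −ħ² ∫ ψ*·ψ'' dx / ∫|ψ|² dx.
d/dx sin(nπx/d) = (nπ/d)·cos(nπx/d) and d²/dx² sin(nπx/d) = −(nπ/d)²·sin(nπx/d); on 0 ≤ x ≤ d, ∫sin²(nπx/d) dx = d/2 and ∫sin(nπx/d)·cos(nπx/d) dx = 0.
State is unnormalized: ∫|ψ|² dx = 0.56500, and ∫ψ*·(−ħ² ψ'') dx = 69.873, so ⟨p²⟩ = 69.873 / 0.56500.
⟨p²⟩ = 123.67.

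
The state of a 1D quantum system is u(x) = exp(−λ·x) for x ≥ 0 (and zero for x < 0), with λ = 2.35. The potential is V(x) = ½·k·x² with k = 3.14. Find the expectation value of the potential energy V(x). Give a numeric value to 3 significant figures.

⟨V⟩ = ∫ V(x)·|u|² dx / ∫|u|² dx.
Every integrand reduces to terms xʲ·e^(−2λx) on [0, ∞); use ∫₀^∞ xʲ·e^(−2λx) dx = j!/(2λ)^(j+1).
State is unnormalized: ∫|u|² dx = 0.21277, and ∫u*·V(x)·u dx = 0.030244, so ⟨V⟩ = 0.030244 / 0.21277.
⟨V⟩ = 0.14215.

0.142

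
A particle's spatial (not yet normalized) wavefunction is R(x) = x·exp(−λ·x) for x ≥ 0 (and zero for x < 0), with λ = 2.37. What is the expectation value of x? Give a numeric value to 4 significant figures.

⟨x⟩ = ∫ x·|R|² dx / ∫|R|² dx (integrals over the domain).
Every integrand reduces to terms xʲ·e^(−2λx) on [0, ∞); use ∫₀^∞ xʲ·e^(−2λx) dx = j!/(2λ)^(j+1).
State is unnormalized: ∫|R|² dx = 0.018780, and ∫R*·x·R dx = 0.011886, so ⟨x⟩ = 0.011886 / 0.018780.
⟨x⟩ = 0.63291.

0.6329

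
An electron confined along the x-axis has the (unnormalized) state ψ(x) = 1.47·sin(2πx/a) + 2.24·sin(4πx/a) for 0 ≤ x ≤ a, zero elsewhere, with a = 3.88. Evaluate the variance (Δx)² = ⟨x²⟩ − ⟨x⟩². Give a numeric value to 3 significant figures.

1.79

Compute ⟨x⟩ and ⟨x²⟩ separately, then (Δx)² = ⟨x²⟩ − ⟨x⟩².
On 0 ≤ x ≤ a (j ≠ l): ∫sin²(jπx/a) dx = a/2, ∫sin(jπx/a)·sin(lπx/a) dx = 0; diagonal moments ∫x·sin²(jπx/a) dx = a²/4, ∫x²·sin²(jπx/a) dx = a³·(1/6 − 1/(4j²π²)); cross terms ∫x·sin(jπx/a)·sin(lπx/a) dx = 0 for j + l even and −4jla²/(π²(j² − l²)²) for j + l odd, ∫x²·sin(jπx/a)·sin(lπx/a) dx = (−1)^(j+l)·4jla³/(π²(j² − l²)²); higher powers the same way via product-to-sum and parts.
Normalization: ∫|ψ|² dx = 13.926.
⟨x⟩ = 1.9400 and ⟨x²⟩ = 5.5494.
(Δx)² = 5.5494 − (1.9400)² = 1.7858.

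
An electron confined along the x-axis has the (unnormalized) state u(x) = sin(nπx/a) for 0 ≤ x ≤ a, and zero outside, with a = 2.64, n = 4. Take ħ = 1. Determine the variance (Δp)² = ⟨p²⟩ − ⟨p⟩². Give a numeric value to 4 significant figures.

Compute ⟨p⟩ and ⟨p²⟩ separately; (Δp)² = ⟨p²⟩ − ⟨p⟩².
d/dx sin(nπx/a) = (nπ/a)·cos(nπx/a) and d²/dx² sin(nπx/a) = −(nπ/a)²·sin(nπx/a); on 0 ≤ x ≤ a, ∫sin²(nπx/a) dx = a/2 and ∫sin(nπx/a)·cos(nπx/a) dx = 0.
Normalization: ∫|u|² dx = 1.3200.
⟨p⟩ = 0.0000 and ⟨p²⟩ = 22.657.
(Δp)² = 22.657 − (0.0000)² = 22.657.

22.66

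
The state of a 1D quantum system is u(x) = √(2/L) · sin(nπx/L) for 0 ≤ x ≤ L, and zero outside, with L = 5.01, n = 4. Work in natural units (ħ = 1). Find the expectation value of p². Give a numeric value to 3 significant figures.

6.29

p² u = −ħ² d²u/dx²; ⟨p²⟩ = −ħ² ∫ u*·u'' dx.
d/dx sin(nπx/L) = (nπ/L)·cos(nπx/L) and d²/dx² sin(nπx/L) = −(nπ/L)²·sin(nπx/L); on 0 ≤ x ≤ L, ∫sin²(nπx/L) dx = L/2 and ∫sin(nπx/L)·cos(nπx/L) dx = 0.
⟨p²⟩ = 6.2914.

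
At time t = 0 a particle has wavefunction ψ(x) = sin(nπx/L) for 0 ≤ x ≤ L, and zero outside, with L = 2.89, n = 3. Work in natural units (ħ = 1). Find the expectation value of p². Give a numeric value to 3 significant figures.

p² ψ = −ħ² d²ψ/dx²; ⟨p²⟩ = −ħ² ∫ ψ*·ψ'' dx / ∫|ψ|² dx.
d/dx sin(nπx/L) = (nπ/L)·cos(nπx/L) and d²/dx² sin(nπx/L) = −(nπ/L)²·sin(nπx/L); on 0 ≤ x ≤ L, ∫sin²(nπx/L) dx = L/2 and ∫sin(nπx/L)·cos(nπx/L) dx = 0.
State is unnormalized: ∫|ψ|² dx = 1.4450, and ∫ψ*·(−ħ² ψ'') dx = 15.368, so ⟨p²⟩ = 15.368 / 1.4450.
⟨p²⟩ = 10.635.

10.6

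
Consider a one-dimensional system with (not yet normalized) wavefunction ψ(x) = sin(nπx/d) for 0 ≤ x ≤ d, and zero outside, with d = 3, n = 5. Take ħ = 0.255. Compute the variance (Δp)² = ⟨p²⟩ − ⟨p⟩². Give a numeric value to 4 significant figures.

1.783

Compute ⟨p⟩ and ⟨p²⟩ separately; (Δp)² = ⟨p²⟩ − ⟨p⟩².
d/dx sin(nπx/d) = (nπ/d)·cos(nπx/d) and d²/dx² sin(nπx/d) = −(nπ/d)²·sin(nπx/d); on 0 ≤ x ≤ d, ∫sin²(nπx/d) dx = d/2 and ∫sin(nπx/d)·cos(nπx/d) dx = 0.
Normalization: ∫|ψ|² dx = 1.5000.
⟨p⟩ = 0.0000 and ⟨p²⟩ = 1.7827.
(Δp)² = 1.7827 − (0.0000)² = 1.7827.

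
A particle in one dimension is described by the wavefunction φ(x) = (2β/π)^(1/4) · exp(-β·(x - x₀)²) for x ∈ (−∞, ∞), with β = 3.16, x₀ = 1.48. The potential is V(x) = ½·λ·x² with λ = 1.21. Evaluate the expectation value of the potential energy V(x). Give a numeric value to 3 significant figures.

1.37

⟨V⟩ = ∫ V(x)·|φ|² dx.
Gaussian moments (u = x − x₀): ∫u^(2j)·e^(−2βu²) du = (2j−1)!!/(4β)^j · √(π/(2β)), odd powers integrate to 0; here √(π/(2β)) = 0.70504.
⟨V⟩ = 1.3731.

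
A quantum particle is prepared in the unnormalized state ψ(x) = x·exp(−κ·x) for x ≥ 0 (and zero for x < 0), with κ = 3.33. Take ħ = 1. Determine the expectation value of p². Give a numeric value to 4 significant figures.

p² ψ = −ħ² d²ψ/dx²; ⟨p²⟩ = −ħ² ∫ ψ*·ψ'' dx / ∫|ψ|² dx.
Differentiate x·exp(−κ·x) with the product rule; every integrand then reduces to terms xʲ·e^(−2κx) on [0, ∞), with ∫₀^∞ xʲ·e^(−2κx) dx = j!/(2κ)^(j+1).
State is unnormalized: ∫|ψ|² dx = 0.0067703, and ∫ψ*·(−ħ² ψ'') dx = 0.075075, so ⟨p²⟩ = 0.075075 / 0.0067703.
⟨p²⟩ = 11.089.

11.09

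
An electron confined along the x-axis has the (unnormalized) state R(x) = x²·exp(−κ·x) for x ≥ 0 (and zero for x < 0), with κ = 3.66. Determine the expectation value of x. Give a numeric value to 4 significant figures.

⟨x⟩ = ∫ x·|R|² dx / ∫|R|² dx (integrals over the domain).
Every integrand reduces to terms xʲ·e^(−2κx) on [0, ∞); use ∫₀^∞ xʲ·e^(−2κx) dx = j!/(2κ)^(j+1).
State is unnormalized: ∫|R|² dx = 0.0011420, and ∫R*·x·R dx = 0.00078004, so ⟨x⟩ = 0.00078004 / 0.0011420.
⟨x⟩ = 0.68306.

0.6831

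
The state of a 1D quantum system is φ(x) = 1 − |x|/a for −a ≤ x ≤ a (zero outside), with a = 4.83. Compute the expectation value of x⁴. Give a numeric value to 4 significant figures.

⟨x⁴⟩ = ∫ x⁴·|φ|² dx / ∫|φ|² dx (integrals over the domain).
φ is even, so ∫ over [−a, a] = 2∫₀ᵃ with φ = 1 − x/a there: ∫₀ᵃ (1 − x/a)² dx = a/3, ∫₀ᵃ x²(1 − x/a)² dx = a³/30, ∫₀ᵃ x⁴(1 − x/a)² dx = a⁵/105.
State is unnormalized: ∫|φ|² dx = 3.2200, and ∫φ*·x⁴·φ dx = 50.070, so ⟨x⁴⟩ = 50.070 / 3.2200.
⟨x⁴⟩ = 15.550.

15.55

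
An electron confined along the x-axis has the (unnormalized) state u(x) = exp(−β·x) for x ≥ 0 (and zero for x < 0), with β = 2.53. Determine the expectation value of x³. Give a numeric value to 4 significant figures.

0.04631

⟨x³⟩ = ∫ x³·|u|² dx / ∫|u|² dx (integrals over the domain).
Every integrand reduces to terms xʲ·e^(−2βx) on [0, ∞); use ∫₀^∞ xʲ·e^(−2βx) dx = j!/(2β)^(j+1).
State is unnormalized: ∫|u|² dx = 0.19763, and ∫u*·x³·u dx = 0.0091527, so ⟨x³⟩ = 0.0091527 / 0.19763.
⟨x³⟩ = 0.046313.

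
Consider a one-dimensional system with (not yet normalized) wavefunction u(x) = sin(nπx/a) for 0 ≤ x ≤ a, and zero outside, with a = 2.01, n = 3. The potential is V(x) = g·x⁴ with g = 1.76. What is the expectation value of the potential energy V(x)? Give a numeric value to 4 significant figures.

5.428

⟨V⟩ = ∫ V(x)·|u|² dx / ∫|u|² dx.
With sin²θ = (1 − cos2θ)/2 on 0 ≤ x ≤ a: ∫sin²(nπx/a) dx = a/2, ∫x·sin²(nπx/a) dx = a²/4, ∫x²·sin²(nπx/a) dx = a³·(1/6 − 1/(4n²π²)); higher powers xᵏ the same way, integrating xᵏ·cos(2nπx/a) by parts.
State is unnormalized: ∫|u|² dx = 1.0050, and ∫u*·V(x)·u dx = 5.4547, so ⟨V⟩ = 5.4547 / 1.0050.
⟨V⟩ = 5.4275.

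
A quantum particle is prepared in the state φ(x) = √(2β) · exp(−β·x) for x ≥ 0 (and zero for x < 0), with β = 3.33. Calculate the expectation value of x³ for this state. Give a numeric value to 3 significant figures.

0.0203

⟨x³⟩ = ∫ x³·|φ|² dx (integrals over the domain).
Every integrand reduces to terms xʲ·e^(−2βx) on [0, ∞); use ∫₀^∞ xʲ·e^(−2βx) dx = j!/(2β)^(j+1).
⟨x³⟩ = 0.020311.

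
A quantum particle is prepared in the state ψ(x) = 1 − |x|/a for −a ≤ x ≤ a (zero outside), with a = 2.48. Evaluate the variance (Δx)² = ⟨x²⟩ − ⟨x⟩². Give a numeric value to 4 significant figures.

0.6150

Compute ⟨x⟩ and ⟨x²⟩ separately, then (Δx)² = ⟨x²⟩ − ⟨x⟩².
ψ is even, so ∫ over [−a, a] = 2∫₀ᵃ with ψ = 1 − x/a there: ∫₀ᵃ (1 − x/a)² dx = a/3, ∫₀ᵃ x²(1 − x/a)² dx = a³/30, ∫₀ᵃ x⁴(1 − x/a)² dx = a⁵/105.
Normalization: ∫|ψ|² dx = 1.6533.
⟨x⟩ = 0.0000 and ⟨x²⟩ = 0.61504.
(Δx)² = 0.61504 − (0.0000)² = 0.61504.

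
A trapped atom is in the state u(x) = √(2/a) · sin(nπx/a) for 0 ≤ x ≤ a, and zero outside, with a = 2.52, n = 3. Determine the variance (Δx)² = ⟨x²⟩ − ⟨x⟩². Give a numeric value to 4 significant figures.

0.4935

Compute ⟨x⟩ and ⟨x²⟩ separately, then (Δx)² = ⟨x²⟩ − ⟨x⟩².
With sin²θ = (1 − cos2θ)/2 on 0 ≤ x ≤ a: ∫sin²(nπx/a) dx = a/2, ∫x·sin²(nπx/a) dx = a²/4, ∫x²·sin²(nπx/a) dx = a³·(1/6 − 1/(4n²π²)); higher powers xᵏ the same way, integrating xᵏ·cos(2nπx/a) by parts.
⟨x⟩ = 1.2600 and ⟨x²⟩ = 2.0811.
(Δx)² = 2.0811 − (1.2600)² = 0.49345.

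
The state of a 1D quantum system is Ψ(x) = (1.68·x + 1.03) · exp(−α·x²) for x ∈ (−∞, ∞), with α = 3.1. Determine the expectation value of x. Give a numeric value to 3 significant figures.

⟨x⟩ = ∫ x·|Ψ|² dx / ∫|Ψ|² dx (integrals over the domain).
Expand each integrand as polynomial × e^(−2αx²) and use ∫x^(2j)·e^(−2αx²) dx = (2j−1)!!/(4α)^j · √(π/(2α)), odd powers → 0; here √(π/(2α)) = 0.71183.
State is unnormalized: ∫|Ψ|² dx = 0.91721, and ∫Ψ*·x·Ψ dx = 0.19867, so ⟨x⟩ = 0.19867 / 0.91721.
⟨x⟩ = 0.21660.

0.217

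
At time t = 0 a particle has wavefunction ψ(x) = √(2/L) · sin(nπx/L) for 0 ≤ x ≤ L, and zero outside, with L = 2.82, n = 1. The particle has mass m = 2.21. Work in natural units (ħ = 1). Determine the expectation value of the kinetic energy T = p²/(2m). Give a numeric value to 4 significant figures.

T = −(ħ²/2m) d²/dx², so ⟨T⟩ = −(ħ²/2m) ∫ ψ*·ψ'' dx; with m = 2.21.
d/dx sin(nπx/L) = (nπ/L)·cos(nπx/L) and d²/dx² sin(nπx/L) = −(nπ/L)²·sin(nπx/L); on 0 ≤ x ≤ L, ∫sin²(nπx/L) dx = L/2 and ∫sin(nπx/L)·cos(nπx/L) dx = 0.
⟨T⟩ = 0.28079.

0.2808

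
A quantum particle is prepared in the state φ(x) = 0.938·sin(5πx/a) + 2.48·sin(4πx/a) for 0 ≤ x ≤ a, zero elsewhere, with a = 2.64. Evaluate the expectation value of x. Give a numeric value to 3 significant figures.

0.970

⟨x⟩ = ∫ x·|φ|² dx / ∫|φ|² dx (integrals over the domain).
On 0 ≤ x ≤ a (j ≠ l): ∫sin²(jπx/a) dx = a/2, ∫sin(jπx/a)·sin(lπx/a) dx = 0; diagonal moments ∫x·sin²(jπx/a) dx = a²/4, ∫x²·sin²(jπx/a) dx = a³·(1/6 − 1/(4j²π²)); cross terms ∫x·sin(jπx/a)·sin(lπx/a) dx = 0 for j + l even and −4jla²/(π²(j² − l²)²) for j + l odd, ∫x²·sin(jπx/a)·sin(lπx/a) dx = (−1)^(j+l)·4jla³/(π²(j² − l²)²); higher powers the same way via product-to-sum and parts.
State is unnormalized: ∫|φ|² dx = 9.2799, and ∫φ*·x·φ dx = 9.0046, so ⟨x⟩ = 9.0046 / 9.2799.
⟨x⟩ = 0.97033.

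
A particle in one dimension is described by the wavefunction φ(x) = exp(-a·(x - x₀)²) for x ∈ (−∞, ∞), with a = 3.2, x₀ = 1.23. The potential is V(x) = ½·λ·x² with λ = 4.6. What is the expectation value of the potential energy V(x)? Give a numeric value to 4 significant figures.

3.659

⟨V⟩ = ∫ V(x)·|φ|² dx / ∫|φ|² dx.
Gaussian moments (u = x − x₀): ∫u^(2j)·e^(−2au²) du = (2j−1)!!/(4a)^j · √(π/(2a)), odd powers integrate to 0; here √(π/(2a)) = 0.70062.
State is unnormalized: ∫|φ|² dx = 0.70062, and ∫φ*·V(x)·φ dx = 2.5638, so ⟨V⟩ = 2.5638 / 0.70062.
⟨V⟩ = 3.6594.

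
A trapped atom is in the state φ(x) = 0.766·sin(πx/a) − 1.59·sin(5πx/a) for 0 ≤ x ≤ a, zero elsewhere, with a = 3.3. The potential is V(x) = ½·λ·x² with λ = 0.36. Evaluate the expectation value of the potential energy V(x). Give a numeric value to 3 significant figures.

⟨V⟩ = ∫ V(x)·|φ|² dx / ∫|φ|² dx.
On 0 ≤ x ≤ a (j ≠ l): ∫sin²(jπx/a) dx = a/2, ∫sin(jπx/a)·sin(lπx/a) dx = 0; diagonal moments ∫x·sin²(jπx/a) dx = a²/4, ∫x²·sin²(jπx/a) dx = a³·(1/6 − 1/(4j²π²)); cross terms ∫x·sin(jπx/a)·sin(lπx/a) dx = 0 for j + l even and −4jla²/(π²(j² − l²)²) for j + l odd, ∫x²·sin(jπx/a)·sin(lπx/a) dx = (−1)^(j+l)·4jla³/(π²(j² − l²)²); higher powers the same way via product-to-sum and parts.
State is unnormalized: ∫|φ|² dx = 5.1395, and ∫φ*·V(x)·φ dx = 3.1900, so ⟨V⟩ = 3.1900 / 5.1395.
⟨V⟩ = 0.62068.

0.621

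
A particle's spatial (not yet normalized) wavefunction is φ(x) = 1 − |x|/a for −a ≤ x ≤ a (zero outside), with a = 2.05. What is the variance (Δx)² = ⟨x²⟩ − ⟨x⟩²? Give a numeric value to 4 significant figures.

0.4203

Compute ⟨x⟩ and ⟨x²⟩ separately, then (Δx)² = ⟨x²⟩ − ⟨x⟩².
φ is even, so ∫ over [−a, a] = 2∫₀ᵃ with φ = 1 − x/a there: ∫₀ᵃ (1 − x/a)² dx = a/3, ∫₀ᵃ x²(1 − x/a)² dx = a³/30, ∫₀ᵃ x⁴(1 − x/a)² dx = a⁵/105.
Normalization: ∫|φ|² dx = 1.3667.
⟨x⟩ = 0.0000 and ⟨x²⟩ = 0.42025.
(Δx)² = 0.42025 − (0.0000)² = 0.42025.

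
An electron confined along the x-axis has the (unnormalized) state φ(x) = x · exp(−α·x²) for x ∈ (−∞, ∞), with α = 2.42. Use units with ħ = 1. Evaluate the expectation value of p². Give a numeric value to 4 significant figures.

7.260

p² φ = −ħ² d²φ/dx²; ⟨p²⟩ = −ħ² ∫ φ*·φ'' dx / ∫|φ|² dx.
Expand each integrand as polynomial × e^(−2αx²) and use ∫x^(2j)·e^(−2αx²) dx = (2j−1)!!/(4α)^j · √(π/(2α)), odd powers → 0; here √(π/(2α)) = 0.80566. Differentiate with the product rule, d/dx e^(−αx²) = −2αx·e^(−αx²).
State is unnormalized: ∫|φ|² dx = 0.083229, and ∫φ*·(−ħ² φ'') dx = 0.60425, so ⟨p²⟩ = 0.60425 / 0.083229.
⟨p²⟩ = 7.2600.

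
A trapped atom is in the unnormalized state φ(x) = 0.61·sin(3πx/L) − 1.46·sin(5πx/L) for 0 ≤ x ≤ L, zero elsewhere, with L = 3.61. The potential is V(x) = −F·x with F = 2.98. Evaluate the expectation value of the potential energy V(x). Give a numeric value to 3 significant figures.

-5.38

⟨V⟩ = ∫ V(x)·|φ|² dx / ∫|φ|² dx.
On 0 ≤ x ≤ L (j ≠ l): ∫sin²(jπx/L) dx = L/2, ∫sin(jπx/L)·sin(lπx/L) dx = 0; diagonal moments ∫x·sin²(jπx/L) dx = L²/4, ∫x²·sin²(jπx/L) dx = L³·(1/6 − 1/(4j²π²)); cross terms ∫x·sin(jπx/L)·sin(lπx/L) dx = 0 for j + l even and −4jlL²/(π²(j² − l²)²) for j + l odd, ∫x²·sin(jπx/L)·sin(lπx/L) dx = (−1)^(j+l)·4jlL³/(π²(j² − l²)²); higher powers the same way via product-to-sum and parts.
State is unnormalized: ∫|φ|² dx = 4.5192, and ∫φ*·V(x)·φ dx = -24.308, so ⟨V⟩ = -24.308 / 4.5192.
⟨V⟩ = -5.3789.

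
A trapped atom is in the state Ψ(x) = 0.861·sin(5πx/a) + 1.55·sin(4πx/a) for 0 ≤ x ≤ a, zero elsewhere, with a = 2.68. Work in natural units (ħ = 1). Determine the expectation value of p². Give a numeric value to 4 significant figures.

p² Ψ = −ħ² d²Ψ/dx²; ⟨p²⟩ = −ħ² ∫ Ψ*·Ψ'' dx / ∫|Ψ|² dx.
d²/dx² sin(jπx/a) = −(jπ/a)²·sin(jπx/a); on 0 ≤ x ≤ a, ∫sin²(jπx/a) dx = a/2 and ∫sin(jπx/a)·sin(lπx/a) dx = 0 for j ≠ l, so only diagonal terms survive in ∫|Ψ|² and ∫Ψ·Ψ″; ∫Ψ·Ψ′ dx = [Ψ²/2] between the walls = 0.
State is unnormalized: ∫|Ψ|² dx = 4.2127, and ∫Ψ*·(−ħ² Ψ'') dx = 104.91, so ⟨p²⟩ = 104.91 / 4.2127.
⟨p²⟩ = 24.902.

24.90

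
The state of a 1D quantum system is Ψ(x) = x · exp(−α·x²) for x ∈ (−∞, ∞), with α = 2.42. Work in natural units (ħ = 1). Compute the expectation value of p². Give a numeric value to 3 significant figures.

p² Ψ = −ħ² d²Ψ/dx²; ⟨p²⟩ = −ħ² ∫ Ψ*·Ψ'' dx / ∫|Ψ|² dx.
Expand each integrand as polynomial × e^(−2αx²) and use ∫x^(2j)·e^(−2αx²) dx = (2j−1)!!/(4α)^j · √(π/(2α)), odd powers → 0; here √(π/(2α)) = 0.80566. Differentiate with the product rule, d/dx e^(−αx²) = −2αx·e^(−αx²).
State is unnormalized: ∫|Ψ|² dx = 0.083229, and ∫Ψ*·(−ħ² Ψ'') dx = 0.60425, so ⟨p²⟩ = 0.60425 / 0.083229.
⟨p²⟩ = 7.2600.

7.26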